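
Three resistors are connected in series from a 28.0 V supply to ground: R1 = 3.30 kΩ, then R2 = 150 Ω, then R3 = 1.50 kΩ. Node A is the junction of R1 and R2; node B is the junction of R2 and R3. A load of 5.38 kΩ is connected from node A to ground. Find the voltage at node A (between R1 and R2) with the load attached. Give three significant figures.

Below node A the series string R2+R3 = 1650 Ω sits in parallel with the 5380 Ω load: 1263 Ω.
V_A = 28.0 × 1263/(3300 + 1263) = 7.75 V.

V ≈ 7.75 V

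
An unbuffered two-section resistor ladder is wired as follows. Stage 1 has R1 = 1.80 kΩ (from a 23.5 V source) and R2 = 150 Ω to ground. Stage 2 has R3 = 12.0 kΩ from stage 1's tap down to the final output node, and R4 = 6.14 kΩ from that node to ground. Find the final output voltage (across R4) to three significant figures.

Stage 2 presents R3+R4 = 18140 Ω as a load on stage 1's tap.
Stage 1's lower leg becomes R2‖(R3+R4) = 148.8 Ω, so V_mid = 23.5 × 148.8/1949 = 1.794 V.
Stage 2 is itself unloaded: V_out = V_mid × R4/(R3+R4) = 1.794 × 6140/18140 = 0.607 V.

V_out ≈ 0.607 V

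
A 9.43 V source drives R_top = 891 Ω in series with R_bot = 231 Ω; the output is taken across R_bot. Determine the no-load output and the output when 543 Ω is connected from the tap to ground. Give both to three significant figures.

Unloaded: 1.94 V; loaded: 1.45 V

Open-circuit: V = 9.43 × 231/(891 + 231) = 1.94 V.
With the load, R_bot becomes R_bot‖R_L = 162.1 Ω, so V = 9.43 × 162.1/1053 = 1.45 V.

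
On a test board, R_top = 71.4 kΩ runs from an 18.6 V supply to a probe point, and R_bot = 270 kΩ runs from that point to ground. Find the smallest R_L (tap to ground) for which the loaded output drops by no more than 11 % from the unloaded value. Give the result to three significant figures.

R_L(min) ≈ 457 kΩ

Output resistance R_th = R_top‖R_bot = (71.4 × 270)/341.4 = 56.47 kΩ.
The fractional drop is R_th/(R_th + R_L); requiring this ≤ 0.110 gives R_L ≥ R_th(1/0.110 − 1) = 56.47 × 8.091 = 457 kΩ.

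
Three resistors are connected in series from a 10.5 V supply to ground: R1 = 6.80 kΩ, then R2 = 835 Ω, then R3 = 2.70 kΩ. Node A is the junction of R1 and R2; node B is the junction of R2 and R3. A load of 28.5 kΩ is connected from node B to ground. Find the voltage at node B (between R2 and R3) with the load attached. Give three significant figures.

V ≈ 2.56 V

At node B, R3 is in parallel with the load: R3‖R_L = 2466 Ω.
Below node A the resistance is R2 + (R3‖R_L) = 3301 Ω, so V_A = 10.5 × 3301/10100 = 3.432 V.
Then V_B = V_A × (R3‖R_L)/(R2 + R3‖R_L) = 3.432 × 2466/3301 = 2.56 V.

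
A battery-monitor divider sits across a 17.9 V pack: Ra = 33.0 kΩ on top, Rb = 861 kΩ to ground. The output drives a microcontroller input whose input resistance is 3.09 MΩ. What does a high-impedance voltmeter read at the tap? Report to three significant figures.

V_out ≈ 17.1 V

The load sits in parallel with Rb: Rb‖R_L = (861 × 3090) / (861 + 3090) = 673.4 kΩ.
V_out = 17.9 × 673.4 / (33.0 + 673.4) = 17.9 × 673.4/706.4 = 17.1 V.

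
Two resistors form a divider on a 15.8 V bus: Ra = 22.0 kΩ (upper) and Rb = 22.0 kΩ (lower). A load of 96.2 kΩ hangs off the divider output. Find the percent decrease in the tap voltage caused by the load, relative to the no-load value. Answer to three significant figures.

Unloaded V = 15.8 × 22.0/44.00 = 7.9000 V.
Loaded: Rb‖R_L = 17.91 kΩ, giving V = 15.8 × 17.91/39.91 = 7.0894 V.
Drop = (7.9000 − 7.0894) / 7.9000 = 10.3 %.

10.3 %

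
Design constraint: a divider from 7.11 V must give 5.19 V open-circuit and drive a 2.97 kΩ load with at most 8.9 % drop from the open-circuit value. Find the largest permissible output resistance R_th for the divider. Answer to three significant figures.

Loading drop = R_th/(R_th + R_L) ≤ 0.0890, so R_th ≤ R_L · ε/(1−ε) = 2.97 kΩ × 0.0890/0.9110 = 290 Ω.
(Any R1, R2 with R2/(R1+R2) = 0.730 and R1‖R2 ≤ 290 Ω will meet the spec.)

R_th ≤ 290 Ω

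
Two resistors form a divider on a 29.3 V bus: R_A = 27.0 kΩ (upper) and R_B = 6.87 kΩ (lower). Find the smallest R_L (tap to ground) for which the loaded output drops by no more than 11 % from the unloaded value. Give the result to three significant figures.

Output resistance R_th = R_A‖R_B = (27.0 × 6.87)/33.87 = 5.477 kΩ.
The fractional drop is R_th/(R_th + R_L); requiring this ≤ 0.110 gives R_L ≥ R_th(1/0.110 − 1) = 5.477 × 8.091 = 44.3 kΩ.

R_L(min) ≈ 44.3 kΩ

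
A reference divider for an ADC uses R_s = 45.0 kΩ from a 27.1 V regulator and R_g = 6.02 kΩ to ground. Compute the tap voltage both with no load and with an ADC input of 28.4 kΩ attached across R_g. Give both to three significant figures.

Open-circuit: V = 27.1 × 6.02/(45.0 + 6.02) = 3.20 V.
With the load, R_g becomes R_g‖R_L = 4.967 kΩ, so V = 27.1 × 4.967/49.97 = 2.69 V.

Unloaded: 3.20 V; loaded: 2.69 V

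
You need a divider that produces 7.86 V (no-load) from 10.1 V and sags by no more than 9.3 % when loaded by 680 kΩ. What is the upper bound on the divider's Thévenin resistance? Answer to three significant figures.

Loading drop = R_th/(R_th + R_L) ≤ 0.0930, so R_th ≤ R_L · ε/(1−ε) = 680 kΩ × 0.0930/0.9070 = 69.7 kΩ.
(Any R1, R2 with R2/(R1+R2) = 0.778 and R1‖R2 ≤ 69.7 kΩ will meet the spec.)

R_th ≤ 69.7 kΩ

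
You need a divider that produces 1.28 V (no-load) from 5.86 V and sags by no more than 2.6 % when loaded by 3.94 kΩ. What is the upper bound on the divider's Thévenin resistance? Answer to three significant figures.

Loading drop = R_th/(R_th + R_L) ≤ 0.0260, so R_th ≤ R_L · ε/(1−ε) = 3.94 kΩ × 0.0260/0.9740 = 105 Ω.
(Any R1, R2 with R2/(R1+R2) = 0.218 and R1‖R2 ≤ 105 Ω will meet the spec.)

R_th ≤ 105 Ω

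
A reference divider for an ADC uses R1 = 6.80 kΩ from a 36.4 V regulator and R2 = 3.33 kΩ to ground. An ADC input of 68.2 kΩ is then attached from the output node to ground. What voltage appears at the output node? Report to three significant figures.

The load sits in parallel with R2: R2‖R_L = (3.33 × 68.2) / (3.33 + 68.2) = 3.175 kΩ.
V_out = 36.4 × 3.175 / (6.80 + 3.175) = 36.4 × 3.175/9.975 = 11.6 V.

V_out ≈ 11.6 V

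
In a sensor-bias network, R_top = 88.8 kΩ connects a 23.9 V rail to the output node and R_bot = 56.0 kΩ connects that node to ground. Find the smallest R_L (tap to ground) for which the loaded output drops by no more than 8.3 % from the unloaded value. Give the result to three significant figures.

R_L(min) ≈ 379 kΩ

Output resistance R_th = R_top‖R_bot = (88.8 × 56.0)/144.8 = 34.34 kΩ.
The fractional drop is R_th/(R_th + R_L); requiring this ≤ 0.0830 gives R_L ≥ R_th(1/0.0830 − 1) = 34.34 × 11.05 = 379 kΩ.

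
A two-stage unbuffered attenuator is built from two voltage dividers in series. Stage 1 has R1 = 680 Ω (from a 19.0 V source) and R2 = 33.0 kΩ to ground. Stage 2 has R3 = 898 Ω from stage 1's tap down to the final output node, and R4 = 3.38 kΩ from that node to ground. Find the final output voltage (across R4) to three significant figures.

Stage 2 presents R3+R4 = 4278 Ω as a load on stage 1's tap.
Stage 1's lower leg becomes R2‖(R3+R4) = 3787 Ω, so V_mid = 19.0 × 3787/4467 = 16.11 V.
Stage 2 is itself unloaded: V_out = V_mid × R4/(R3+R4) = 16.11 × 3380/4278 = 12.7 V.

V_out ≈ 12.7 V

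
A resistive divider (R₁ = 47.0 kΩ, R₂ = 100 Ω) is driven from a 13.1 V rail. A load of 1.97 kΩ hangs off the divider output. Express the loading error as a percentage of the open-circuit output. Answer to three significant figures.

4.82 %

The divider's output (Thévenin) resistance is R₁‖R₂ = 99.79 Ω.
Fractional drop under load = R_th/(R_th + R_L) = 99.79 / (99.79 + 1970) = 0.04821.
So the output falls by 4.82 %.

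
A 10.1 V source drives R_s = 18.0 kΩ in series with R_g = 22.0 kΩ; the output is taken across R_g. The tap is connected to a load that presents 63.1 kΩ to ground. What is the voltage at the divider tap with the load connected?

The load sits in parallel with R_g: R_g‖R_L = (22.0 × 63.1) / (22.0 + 63.1) = 16.31 kΩ.
V_out = 10.1 × 16.31 / (18.0 + 16.31) = 10.1 × 16.31/34.31 = 4.80 V.

V_out ≈ 4.80 V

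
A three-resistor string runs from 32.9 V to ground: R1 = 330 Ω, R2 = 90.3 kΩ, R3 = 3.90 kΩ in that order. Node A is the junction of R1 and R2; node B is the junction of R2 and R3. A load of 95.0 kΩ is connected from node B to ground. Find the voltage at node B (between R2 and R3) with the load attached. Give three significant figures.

At node B, R3 is in parallel with the load: R3‖R_L = 3746 Ω.
Below node A the resistance is R2 + (R3‖R_L) = 94050 Ω, so V_A = 32.9 × 94050/94380 = 32.78 V.
Then V_B = V_A × (R3‖R_L)/(R2 + R3‖R_L) = 32.78 × 3746/94050 = 1.31 V.

V ≈ 1.31 V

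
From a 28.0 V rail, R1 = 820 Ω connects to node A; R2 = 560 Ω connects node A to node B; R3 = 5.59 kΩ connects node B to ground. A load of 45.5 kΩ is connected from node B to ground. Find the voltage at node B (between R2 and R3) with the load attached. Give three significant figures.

At node B, R3 is in parallel with the load: R3‖R_L = 4978 Ω.
Below node A the resistance is R2 + (R3‖R_L) = 5538 Ω, so V_A = 28.0 × 5538/6358 = 24.39 V.
Then V_B = V_A × (R3‖R_L)/(R2 + R3‖R_L) = 24.39 × 4978/5538 = 21.9 V.

V ≈ 21.9 V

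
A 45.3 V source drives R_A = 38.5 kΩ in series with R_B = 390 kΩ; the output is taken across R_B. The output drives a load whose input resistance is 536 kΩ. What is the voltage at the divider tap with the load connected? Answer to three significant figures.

V_out ≈ 38.7 V

The load sits in parallel with R_B: R_B‖R_L = (390 × 536) / (390 + 536) = 225.7 kΩ.
V_out = 45.3 × 225.7 / (38.5 + 225.7) = 45.3 × 225.7/264.2 = 38.7 V.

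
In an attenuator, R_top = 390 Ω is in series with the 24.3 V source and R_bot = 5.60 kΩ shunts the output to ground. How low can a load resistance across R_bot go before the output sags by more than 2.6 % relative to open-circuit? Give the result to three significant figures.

R_L(min) ≈ 13.7 kΩ

Output resistance R_th = R_top‖R_bot = (390 × 5600)/5990 = 364.6 Ω.
The fractional drop is R_th/(R_th + R_L); requiring this ≤ 0.0260 gives R_L ≥ R_th(1/0.0260 − 1) = 364.6 × 37.46 = 13.7 kΩ.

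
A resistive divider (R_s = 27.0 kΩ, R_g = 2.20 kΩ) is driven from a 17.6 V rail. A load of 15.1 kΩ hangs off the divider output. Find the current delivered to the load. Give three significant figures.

R_g‖R_L = 1.920 kΩ; V_out = 17.6 × 1.920/28.92 = 1.169 V.
I_L = V_out / R_L = 1.169 / 15.1 kΩ = 0.0774 mA.

I_L ≈ 0.0774 mA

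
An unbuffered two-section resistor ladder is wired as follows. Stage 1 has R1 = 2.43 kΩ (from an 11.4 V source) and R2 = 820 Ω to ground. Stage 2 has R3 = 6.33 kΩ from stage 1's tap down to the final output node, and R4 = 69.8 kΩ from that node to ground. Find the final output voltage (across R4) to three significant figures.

V_out ≈ 2.62 V

Stage 2 presents R3+R4 = 76130 Ω as a load on stage 1's tap.
Stage 1's lower leg becomes R2‖(R3+R4) = 811.3 Ω, so V_mid = 11.4 × 811.3/3241 = 2.853 V.
Stage 2 is itself unloaded: V_out = V_mid × R4/(R3+R4) = 2.853 × 69800/76130 = 2.62 V.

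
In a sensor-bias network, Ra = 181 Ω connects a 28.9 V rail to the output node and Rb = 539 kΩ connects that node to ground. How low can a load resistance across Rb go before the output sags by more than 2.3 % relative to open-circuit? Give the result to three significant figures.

Output resistance R_th = Ra‖Rb = (181 × 539000)/539200 = 180.9 Ω.
The fractional drop is R_th/(R_th + R_L); requiring this ≤ 0.0230 gives R_L ≥ R_th(1/0.0230 − 1) = 180.9 × 42.48 = 7.69 kΩ.

R_L(min) ≈ 7.69 kΩ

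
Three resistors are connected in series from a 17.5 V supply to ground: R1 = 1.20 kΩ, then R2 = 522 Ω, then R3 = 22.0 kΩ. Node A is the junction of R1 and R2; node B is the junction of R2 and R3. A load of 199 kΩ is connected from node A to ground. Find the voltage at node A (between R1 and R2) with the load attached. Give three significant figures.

Below node A the series string R2+R3 = 22520 Ω sits in parallel with the 199000 Ω load: 20230 Ω.
V_A = 17.5 × 20230/(1200 + 20230) = 16.5 V.

V ≈ 16.5 V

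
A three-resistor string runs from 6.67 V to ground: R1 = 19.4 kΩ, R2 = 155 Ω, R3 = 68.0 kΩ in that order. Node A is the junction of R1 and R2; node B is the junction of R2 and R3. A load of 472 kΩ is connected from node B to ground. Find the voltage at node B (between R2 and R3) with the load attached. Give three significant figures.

At node B, R3 is in parallel with the load: R3‖R_L = 59440 Ω.
Below node A the resistance is R2 + (R3‖R_L) = 59590 Ω, so V_A = 6.67 × 59590/78990 = 5.032 V.
Then V_B = V_A × (R3‖R_L)/(R2 + R3‖R_L) = 5.032 × 59440/59590 = 5.02 V.

V ≈ 5.02 V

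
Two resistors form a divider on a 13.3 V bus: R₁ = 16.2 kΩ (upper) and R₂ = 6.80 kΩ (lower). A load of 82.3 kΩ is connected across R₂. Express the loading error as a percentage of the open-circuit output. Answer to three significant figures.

The divider's output (Thévenin) resistance is R₁‖R₂ = 4.790 kΩ.
Fractional drop under load = R_th/(R_th + R_L) = 4.790 / (4.790 + 82.3) = 0.05500.
So the output falls by 5.50 %.

5.50 %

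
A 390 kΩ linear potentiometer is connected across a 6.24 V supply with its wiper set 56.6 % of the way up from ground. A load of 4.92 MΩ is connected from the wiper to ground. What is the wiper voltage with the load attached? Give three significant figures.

The wiper splits the pot into (1−α)R = 169.3 kΩ above and αR = 220.7 kΩ below.
Lower section ‖ load = 211.3 kΩ.
V_wiper = 6.24 × 211.3/(169.3 + 211.3) = 3.46 V.

V ≈ 3.46 V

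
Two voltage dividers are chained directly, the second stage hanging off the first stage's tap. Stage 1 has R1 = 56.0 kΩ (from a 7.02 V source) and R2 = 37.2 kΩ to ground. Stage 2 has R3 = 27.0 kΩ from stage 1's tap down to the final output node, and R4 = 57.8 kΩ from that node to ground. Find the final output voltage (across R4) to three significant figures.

Stage 2 presents R3+R4 = 84.80 kΩ as a load on stage 1's tap.
Stage 1's lower leg becomes R2‖(R3+R4) = 25.86 kΩ, so V_mid = 7.02 × 25.86/81.86 = 2.217 V.
Stage 2 is itself unloaded: V_out = V_mid × R4/(R3+R4) = 2.217 × 57.8/84.80 = 1.51 V.

V_out ≈ 1.51 V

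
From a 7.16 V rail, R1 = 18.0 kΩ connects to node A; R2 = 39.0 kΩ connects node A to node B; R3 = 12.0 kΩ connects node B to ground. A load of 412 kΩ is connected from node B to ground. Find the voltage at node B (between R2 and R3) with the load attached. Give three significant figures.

V ≈ 1.22 V

At node B, R3 is in parallel with the load: R3‖R_L = 11.66 kΩ.
Below node A the resistance is R2 + (R3‖R_L) = 50.66 kΩ, so V_A = 7.16 × 50.66/68.66 = 5.283 V.
Then V_B = V_A × (R3‖R_L)/(R2 + R3‖R_L) = 5.283 × 11.66/50.66 = 1.22 V.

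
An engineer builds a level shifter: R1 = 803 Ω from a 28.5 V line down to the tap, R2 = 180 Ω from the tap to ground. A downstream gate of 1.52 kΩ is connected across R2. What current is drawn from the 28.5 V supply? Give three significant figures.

I ≈ 29.6 mA

R2‖R_L = 160.9 Ω, so the source sees R1 + R2‖R_L = 963.9 Ω.
I = 28.5 V / 963.9 Ω = 29.6 mA.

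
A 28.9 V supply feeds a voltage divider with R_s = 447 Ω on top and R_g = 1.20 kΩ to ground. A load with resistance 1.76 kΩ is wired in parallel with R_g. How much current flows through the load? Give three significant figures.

R_g‖R_L = 713.5 Ω; V_out = 28.9 × 713.5/1161 = 17.77 V.
I_L = V_out / R_L = 17.77 / 1.76 kΩ = 10.1 mA.

I_L ≈ 10.1 mA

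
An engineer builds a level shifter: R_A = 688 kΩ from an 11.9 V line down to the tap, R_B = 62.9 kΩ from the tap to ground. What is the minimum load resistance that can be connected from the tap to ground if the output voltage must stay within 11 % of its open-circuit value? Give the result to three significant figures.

Output resistance R_th = R_A‖R_B = (688 × 62.9)/750.9 = 57.63 kΩ.
The fractional drop is R_th/(R_th + R_L); requiring this ≤ 0.110 gives R_L ≥ R_th(1/0.110 − 1) = 57.63 × 8.091 = 466 kΩ.

R_L(min) ≈ 466 kΩ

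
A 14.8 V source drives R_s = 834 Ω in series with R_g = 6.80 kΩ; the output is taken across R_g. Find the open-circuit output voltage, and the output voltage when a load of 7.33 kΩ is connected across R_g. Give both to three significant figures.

Unloaded: 13.2 V; loaded: 12.0 V

Open-circuit: V = 14.8 × 6800/(834 + 6800) = 13.2 V.
With the load, R_g becomes R_g‖R_L = 3528 Ω, so V = 14.8 × 3528/4362 = 12.0 V.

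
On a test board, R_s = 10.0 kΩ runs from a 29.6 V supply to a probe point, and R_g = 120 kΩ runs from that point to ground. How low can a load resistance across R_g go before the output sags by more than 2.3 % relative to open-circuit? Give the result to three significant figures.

R_L(min) ≈ 392 kΩ

Output resistance R_th = R_s‖R_g = (10.0 × 120)/130.0 = 9.231 kΩ.
The fractional drop is R_th/(R_th + R_L); requiring this ≤ 0.0230 gives R_L ≥ R_th(1/0.0230 − 1) = 9.231 × 42.48 = 392 kΩ.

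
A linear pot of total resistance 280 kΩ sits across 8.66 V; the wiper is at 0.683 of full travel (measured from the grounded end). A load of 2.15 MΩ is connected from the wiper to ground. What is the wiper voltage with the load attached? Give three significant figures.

V ≈ 5.75 V

The wiper splits the pot into (1−α)R = 88.76 kΩ above and αR = 191.2 kΩ below.
Lower section ‖ load = 175.6 kΩ.
V_wiper = 8.66 × 175.6/(88.76 + 175.6) = 5.75 V.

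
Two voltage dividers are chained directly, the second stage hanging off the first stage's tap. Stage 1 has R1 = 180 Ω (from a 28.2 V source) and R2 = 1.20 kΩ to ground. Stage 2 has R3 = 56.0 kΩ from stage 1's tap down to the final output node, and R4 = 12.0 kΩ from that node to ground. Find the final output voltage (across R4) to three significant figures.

Stage 2 presents R3+R4 = 68000 Ω as a load on stage 1's tap.
Stage 1's lower leg becomes R2‖(R3+R4) = 1179 Ω, so V_mid = 28.2 × 1179/1359 = 24.47 V.
Stage 2 is itself unloaded: V_out = V_mid × R4/(R3+R4) = 24.47 × 12000/68000 = 4.32 V.

V_out ≈ 4.32 V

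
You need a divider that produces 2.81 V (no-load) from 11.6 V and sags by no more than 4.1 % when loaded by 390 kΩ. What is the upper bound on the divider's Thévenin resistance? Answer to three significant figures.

Loading drop = R_th/(R_th + R_L) ≤ 0.0410, so R_th ≤ R_L · ε/(1−ε) = 390 kΩ × 0.0410/0.9590 = 16.7 kΩ.
(Any R1, R2 with R2/(R1+R2) = 0.242 and R1‖R2 ≤ 16.7 kΩ will meet the spec.)

R_th ≤ 16.7 kΩ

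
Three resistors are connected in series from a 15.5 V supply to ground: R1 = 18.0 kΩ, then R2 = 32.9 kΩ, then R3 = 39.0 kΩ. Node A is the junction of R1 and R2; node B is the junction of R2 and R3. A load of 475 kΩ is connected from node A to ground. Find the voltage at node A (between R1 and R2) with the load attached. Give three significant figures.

Below node A the series string R2+R3 = 71.90 kΩ sits in parallel with the 475 kΩ load: 62.45 kΩ.
V_A = 15.5 × 62.45/(18.0 + 62.45) = 12.0 V.

V ≈ 12.0 V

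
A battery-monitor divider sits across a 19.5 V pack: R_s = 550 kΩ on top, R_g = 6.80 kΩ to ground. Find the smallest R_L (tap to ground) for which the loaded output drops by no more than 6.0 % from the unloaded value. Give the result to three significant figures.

Output resistance R_th = R_s‖R_g = (550 × 6.80)/556.8 = 6.717 kΩ.
The fractional drop is R_th/(R_th + R_L); requiring this ≤ 0.0600 gives R_L ≥ R_th(1/0.0600 − 1) = 6.717 × 15.67 = 105 kΩ.

R_L(min) ≈ 105 kΩ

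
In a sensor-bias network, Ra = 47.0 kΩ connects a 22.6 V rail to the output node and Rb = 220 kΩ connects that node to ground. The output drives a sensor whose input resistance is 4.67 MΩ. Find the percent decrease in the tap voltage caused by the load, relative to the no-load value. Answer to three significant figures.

0.822 %

The divider's output (Thévenin) resistance is Ra‖Rb = 38.73 kΩ.
Fractional drop under load = R_th/(R_th + R_L) = 38.73 / (38.73 + 4670) = 0.008224.
So the output falls by 0.822 %.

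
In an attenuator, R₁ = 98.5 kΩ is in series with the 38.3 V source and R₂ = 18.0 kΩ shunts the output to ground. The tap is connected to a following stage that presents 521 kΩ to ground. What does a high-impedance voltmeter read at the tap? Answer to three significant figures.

V_out ≈ 5.75 V

The load sits in parallel with R₂: R₂‖R_L = (18.0 × 521) / (18.0 + 521) = 17.40 kΩ.
V_out = 38.3 × 17.40 / (98.5 + 17.40) = 38.3 × 17.40/115.9 = 5.75 V.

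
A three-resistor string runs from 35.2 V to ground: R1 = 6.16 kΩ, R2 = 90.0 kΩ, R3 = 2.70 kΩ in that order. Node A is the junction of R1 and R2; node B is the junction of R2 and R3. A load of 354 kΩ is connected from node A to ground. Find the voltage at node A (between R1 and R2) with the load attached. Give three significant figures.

V ≈ 32.5 V

Below node A the series string R2+R3 = 92.70 kΩ sits in parallel with the 354 kΩ load: 73.46 kΩ.
V_A = 35.2 × 73.46/(6.16 + 73.46) = 32.5 V.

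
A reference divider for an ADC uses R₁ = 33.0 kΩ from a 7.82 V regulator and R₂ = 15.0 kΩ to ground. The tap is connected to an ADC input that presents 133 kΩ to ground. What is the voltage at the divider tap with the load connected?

V_out ≈ 2.27 V

The load sits in parallel with R₂: R₂‖R_L = (15.0 × 133) / (15.0 + 133) = 13.48 kΩ.
V_out = 7.82 × 13.48 / (33.0 + 13.48) = 7.82 × 13.48/46.48 = 2.27 V.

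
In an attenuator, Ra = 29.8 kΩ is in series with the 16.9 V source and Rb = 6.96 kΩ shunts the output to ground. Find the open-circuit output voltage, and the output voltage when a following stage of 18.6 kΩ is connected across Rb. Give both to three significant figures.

Unloaded: 3.20 V; loaded: 2.46 V

Open-circuit: V = 16.9 × 6.96/(29.8 + 6.96) = 3.20 V.
With the load, Rb becomes Rb‖R_L = 5.065 kΩ, so V = 16.9 × 5.065/34.86 = 2.46 V.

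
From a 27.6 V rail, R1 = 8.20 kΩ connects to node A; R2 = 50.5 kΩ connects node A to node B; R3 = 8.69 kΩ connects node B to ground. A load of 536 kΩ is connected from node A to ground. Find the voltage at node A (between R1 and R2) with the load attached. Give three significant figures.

Below node A the series string R2+R3 = 59.19 kΩ sits in parallel with the 536 kΩ load: 53.30 kΩ.
V_A = 27.6 × 53.30/(8.20 + 53.30) = 23.9 V.

V ≈ 23.9 V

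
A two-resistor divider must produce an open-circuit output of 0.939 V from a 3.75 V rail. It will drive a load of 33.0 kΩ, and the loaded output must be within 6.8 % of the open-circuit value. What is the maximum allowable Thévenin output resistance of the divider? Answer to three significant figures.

Loading drop = R_th/(R_th + R_L) ≤ 0.0680, so R_th ≤ R_L · ε/(1−ε) = 33.0 kΩ × 0.0680/0.9320 = 2.41 kΩ.
(Any R1, R2 with R2/(R1+R2) = 0.250 and R1‖R2 ≤ 2.41 kΩ will meet the spec.)

R_th ≤ 2.41 kΩ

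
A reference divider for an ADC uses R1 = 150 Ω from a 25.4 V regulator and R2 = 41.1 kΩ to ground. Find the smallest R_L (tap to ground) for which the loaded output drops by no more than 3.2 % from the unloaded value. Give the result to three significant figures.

R_L(min) ≈ 4.52 kΩ

Output resistance R_th = R1‖R2 = (150 × 41100)/41250 = 149.5 Ω.
The fractional drop is R_th/(R_th + R_L); requiring this ≤ 0.0320 gives R_L ≥ R_th(1/0.0320 − 1) = 149.5 × 30.25 = 4.52 kΩ.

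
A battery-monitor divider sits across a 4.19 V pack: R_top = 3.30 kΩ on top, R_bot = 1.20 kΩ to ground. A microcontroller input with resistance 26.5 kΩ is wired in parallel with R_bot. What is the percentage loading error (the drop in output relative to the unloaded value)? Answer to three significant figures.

The divider's output (Thévenin) resistance is R_top‖R_bot = 0.8800 kΩ.
Fractional drop under load = R_th/(R_th + R_L) = 0.8800 / (0.8800 + 26.5) = 0.03214.
So the output falls by 3.21 %.

3.21 %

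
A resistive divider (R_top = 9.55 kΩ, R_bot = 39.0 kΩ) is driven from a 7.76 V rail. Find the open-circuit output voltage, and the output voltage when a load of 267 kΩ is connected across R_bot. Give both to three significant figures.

Open-circuit: V = 7.76 × 39.0/(9.55 + 39.0) = 6.23 V.
With the load, R_bot becomes R_bot‖R_L = 34.03 kΩ, so V = 7.76 × 34.03/43.58 = 6.06 V.

Unloaded: 6.23 V; loaded: 6.06 V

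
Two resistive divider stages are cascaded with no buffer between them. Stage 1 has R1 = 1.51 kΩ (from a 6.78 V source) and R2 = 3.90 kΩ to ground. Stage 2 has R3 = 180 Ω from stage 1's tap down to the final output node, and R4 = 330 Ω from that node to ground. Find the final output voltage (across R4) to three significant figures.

V_out ≈ 1.01 V

Stage 2 presents R3+R4 = 510.0 Ω as a load on stage 1's tap.
Stage 1's lower leg becomes R2‖(R3+R4) = 451.0 Ω, so V_mid = 6.78 × 451.0/1961 = 1.559 V.
Stage 2 is itself unloaded: V_out = V_mid × R4/(R3+R4) = 1.559 × 330/510.0 = 1.01 V.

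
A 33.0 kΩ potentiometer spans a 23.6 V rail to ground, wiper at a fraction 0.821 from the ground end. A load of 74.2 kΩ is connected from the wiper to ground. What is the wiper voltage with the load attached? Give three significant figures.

The wiper splits the pot into (1−α)R = 5.907 kΩ above and αR = 27.09 kΩ below.
Lower section ‖ load = 19.85 kΩ.
V_wiper = 23.6 × 19.85/(5.907 + 19.85) = 18.2 V.

V ≈ 18.2 V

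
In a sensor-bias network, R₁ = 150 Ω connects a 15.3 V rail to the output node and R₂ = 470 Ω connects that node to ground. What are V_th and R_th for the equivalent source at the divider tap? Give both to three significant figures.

V_th is the open-circuit tap voltage: 15.3 × 470/(150 + 470) = 11.6 V.
With the supply zeroed, R₁ and R₂ appear in parallel from the tap: R_th = R₁‖R₂ = (150 × 470)/620.0 = 114 Ω.

V_th = 11.6 V, R_th = 114 Ω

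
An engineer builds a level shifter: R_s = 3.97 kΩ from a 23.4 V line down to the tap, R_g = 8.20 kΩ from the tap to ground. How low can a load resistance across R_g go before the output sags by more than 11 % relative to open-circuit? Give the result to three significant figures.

R_L(min) ≈ 21.6 kΩ

Output resistance R_th = R_s‖R_g = (3.97 × 8.20)/12.17 = 2.675 kΩ.
The fractional drop is R_th/(R_th + R_L); requiring this ≤ 0.110 gives R_L ≥ R_th(1/0.110 − 1) = 2.675 × 8.091 = 21.6 kΩ.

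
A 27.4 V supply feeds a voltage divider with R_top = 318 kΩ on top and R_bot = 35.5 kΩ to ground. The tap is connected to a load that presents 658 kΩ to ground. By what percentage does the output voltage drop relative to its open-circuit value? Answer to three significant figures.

The divider's output (Thévenin) resistance is R_top‖R_bot = 31.93 kΩ.
Fractional drop under load = R_th/(R_th + R_L) = 31.93 / (31.93 + 658) = 0.04629.
So the output falls by 4.63 %.

4.63 %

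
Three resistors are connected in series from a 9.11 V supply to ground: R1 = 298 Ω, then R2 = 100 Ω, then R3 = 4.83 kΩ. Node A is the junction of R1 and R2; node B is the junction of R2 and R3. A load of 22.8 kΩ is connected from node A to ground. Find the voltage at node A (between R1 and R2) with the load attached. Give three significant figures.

V ≈ 8.49 V

Below node A the series string R2+R3 = 4930 Ω sits in parallel with the 22800 Ω load: 4054 Ω.
V_A = 9.11 × 4054/(298 + 4054) = 8.49 V.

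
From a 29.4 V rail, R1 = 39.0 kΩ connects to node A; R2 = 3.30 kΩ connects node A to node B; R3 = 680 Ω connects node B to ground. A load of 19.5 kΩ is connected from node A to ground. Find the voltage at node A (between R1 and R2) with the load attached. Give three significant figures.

V ≈ 2.30 V

Below node A the series string R2+R3 = 3980 Ω sits in parallel with the 19500 Ω load: 3305 Ω.
V_A = 29.4 × 3305/(39000 + 3305) = 2.30 V.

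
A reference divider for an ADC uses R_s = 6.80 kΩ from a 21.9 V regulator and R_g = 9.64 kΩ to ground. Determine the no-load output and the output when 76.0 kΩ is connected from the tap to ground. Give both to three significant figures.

Open-circuit: V = 21.9 × 9.64/(6.80 + 9.64) = 12.8 V.
With the load, R_g becomes R_g‖R_L = 8.555 kΩ, so V = 21.9 × 8.555/15.35 = 12.2 V.

Unloaded: 12.8 V; loaded: 12.2 V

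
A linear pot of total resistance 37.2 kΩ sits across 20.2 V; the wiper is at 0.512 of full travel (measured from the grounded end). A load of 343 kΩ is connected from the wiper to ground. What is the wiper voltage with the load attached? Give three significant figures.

The wiper splits the pot into (1−α)R = 18.15 kΩ above and αR = 19.05 kΩ below.
Lower section ‖ load = 18.04 kΩ.
V_wiper = 20.2 × 18.04/(18.15 + 18.04) = 10.1 V.

V ≈ 10.1 V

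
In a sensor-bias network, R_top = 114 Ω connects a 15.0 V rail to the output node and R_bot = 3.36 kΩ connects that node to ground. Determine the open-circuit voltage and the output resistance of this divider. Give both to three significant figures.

V_th is the open-circuit tap voltage: 15.0 × 3360/(114 + 3360) = 14.5 V.
With the supply zeroed, R_top and R_bot appear in parallel from the tap: R_th = R_top‖R_bot = (114 × 3360)/3474 = 110 Ω.

V_th = 14.5 V, R_th = 110 Ω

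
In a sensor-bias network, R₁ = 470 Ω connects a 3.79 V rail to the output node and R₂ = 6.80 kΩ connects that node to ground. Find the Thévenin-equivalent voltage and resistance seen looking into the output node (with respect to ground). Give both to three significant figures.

V_th = 3.54 V, R_th = 440 Ω

V_th is the open-circuit tap voltage: 3.79 × 6800/(470 + 6800) = 3.54 V.
With the supply zeroed, R₁ and R₂ appear in parallel from the tap: R_th = R₁‖R₂ = (470 × 6800)/7270 = 440 Ω.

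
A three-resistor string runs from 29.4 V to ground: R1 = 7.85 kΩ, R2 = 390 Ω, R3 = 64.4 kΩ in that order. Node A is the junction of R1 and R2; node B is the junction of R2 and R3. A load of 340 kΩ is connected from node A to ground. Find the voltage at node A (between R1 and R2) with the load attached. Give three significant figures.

V ≈ 25.7 V

Below node A the series string R2+R3 = 64790 Ω sits in parallel with the 340000 Ω load: 54420 Ω.
V_A = 29.4 × 54420/(7850 + 54420) = 25.7 V.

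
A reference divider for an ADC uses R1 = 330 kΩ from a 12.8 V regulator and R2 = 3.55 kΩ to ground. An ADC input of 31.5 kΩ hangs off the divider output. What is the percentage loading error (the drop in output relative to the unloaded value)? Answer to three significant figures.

10.0 %

The divider's output (Thévenin) resistance is R1‖R2 = 3.512 kΩ.
Fractional drop under load = R_th/(R_th + R_L) = 3.512 / (3.512 + 31.5) = 0.1003.
So the output falls by 10.0 %.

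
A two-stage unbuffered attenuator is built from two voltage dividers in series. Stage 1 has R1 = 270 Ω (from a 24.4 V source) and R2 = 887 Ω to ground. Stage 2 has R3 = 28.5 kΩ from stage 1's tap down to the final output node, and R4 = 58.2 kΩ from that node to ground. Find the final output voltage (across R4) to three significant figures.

V_out ≈ 12.5 V

Stage 2 presents R3+R4 = 86700 Ω as a load on stage 1's tap.
Stage 1's lower leg becomes R2‖(R3+R4) = 878.0 Ω, so V_mid = 24.4 × 878.0/1148 = 18.66 V.
Stage 2 is itself unloaded: V_out = V_mid × R4/(R3+R4) = 18.66 × 58200/86700 = 12.5 V.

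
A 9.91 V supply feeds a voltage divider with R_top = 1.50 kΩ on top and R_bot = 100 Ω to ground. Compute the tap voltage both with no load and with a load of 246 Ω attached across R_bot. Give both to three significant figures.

Open-circuit: V = 9.91 × 100/(1500 + 100) = 0.619 V.
With the load, R_bot becomes R_bot‖R_L = 71.10 Ω, so V = 9.91 × 71.10/1571 = 0.448 V.

Unloaded: 0.619 V; loaded: 0.448 V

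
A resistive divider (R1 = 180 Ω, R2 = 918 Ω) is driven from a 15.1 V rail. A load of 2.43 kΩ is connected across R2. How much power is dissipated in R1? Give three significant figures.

P ≈ 57.3 mW

Total resistance from the source is R1 + (R2‖R_L) = 846.3 Ω, so I = 15.1/846.3 Ω = 17.84 mA.
P = I²·R1 = (17.84 mA)² × 180 Ω = 57.3 mW.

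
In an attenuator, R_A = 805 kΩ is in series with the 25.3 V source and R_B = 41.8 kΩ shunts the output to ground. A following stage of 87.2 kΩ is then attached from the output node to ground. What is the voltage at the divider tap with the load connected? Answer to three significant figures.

The load sits in parallel with R_B: R_B‖R_L = (41.8 × 87.2) / (41.8 + 87.2) = 28.26 kΩ.
V_out = 25.3 × 28.26 / (805 + 28.26) = 25.3 × 28.26/833.3 = 0.858 V.

V_out ≈ 0.858 V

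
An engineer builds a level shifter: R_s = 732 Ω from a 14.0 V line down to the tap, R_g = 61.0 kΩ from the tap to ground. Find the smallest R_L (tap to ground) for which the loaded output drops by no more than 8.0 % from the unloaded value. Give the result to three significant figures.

R_L(min) ≈ 8.32 kΩ

Output resistance R_th = R_s‖R_g = (732 × 61000)/61730 = 723.3 Ω.
The fractional drop is R_th/(R_th + R_L); requiring this ≤ 0.0800 gives R_L ≥ R_th(1/0.0800 − 1) = 723.3 × 11.50 = 8.32 kΩ.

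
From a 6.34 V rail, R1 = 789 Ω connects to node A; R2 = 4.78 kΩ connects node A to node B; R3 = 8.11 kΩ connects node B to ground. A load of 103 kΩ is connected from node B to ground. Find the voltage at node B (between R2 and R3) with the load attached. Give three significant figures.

V ≈ 3.64 V

At node B, R3 is in parallel with the load: R3‖R_L = 7518 Ω.
Below node A the resistance is R2 + (R3‖R_L) = 12300 Ω, so V_A = 6.34 × 12300/13090 = 5.958 V.
Then V_B = V_A × (R3‖R_L)/(R2 + R3‖R_L) = 5.958 × 7518/12300 = 3.64 V.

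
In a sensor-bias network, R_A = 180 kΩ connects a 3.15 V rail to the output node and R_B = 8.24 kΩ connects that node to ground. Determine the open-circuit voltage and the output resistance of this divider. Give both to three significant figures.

V_th = 0.138 V, R_th = 7.88 kΩ

V_th is the open-circuit tap voltage: 3.15 × 8.24/(180 + 8.24) = 0.138 V.
With the supply zeroed, R_A and R_B appear in parallel from the tap: R_th = R_A‖R_B = (180 × 8.24)/188.2 = 7.88 kΩ.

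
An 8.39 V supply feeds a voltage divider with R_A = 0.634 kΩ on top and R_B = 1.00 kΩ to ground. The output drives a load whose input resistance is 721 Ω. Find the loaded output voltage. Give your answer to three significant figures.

V_out ≈ 3.34 V

The load sits in parallel with R_B: R_B‖R_L = (1000 × 721) / (1000 + 721) = 418.9 Ω.
V_out = 8.39 × 418.9 / (634 + 418.9) = 8.39 × 418.9/1053 = 3.34 V.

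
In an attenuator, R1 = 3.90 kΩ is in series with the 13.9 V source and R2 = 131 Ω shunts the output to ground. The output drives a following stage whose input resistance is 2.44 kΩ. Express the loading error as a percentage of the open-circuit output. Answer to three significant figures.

The divider's output (Thévenin) resistance is R1‖R2 = 126.7 Ω.
Fractional drop under load = R_th/(R_th + R_L) = 126.7 / (126.7 + 2440) = 0.04938.
So the output falls by 4.94 %.

4.94 %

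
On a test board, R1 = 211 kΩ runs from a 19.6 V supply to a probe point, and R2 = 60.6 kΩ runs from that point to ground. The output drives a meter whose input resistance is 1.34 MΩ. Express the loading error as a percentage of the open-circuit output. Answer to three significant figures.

The divider's output (Thévenin) resistance is R1‖R2 = 47.08 kΩ.
Fractional drop under load = R_th/(R_th + R_L) = 47.08 / (47.08 + 1340) = 0.03394.
So the output falls by 3.39 %.

3.39 %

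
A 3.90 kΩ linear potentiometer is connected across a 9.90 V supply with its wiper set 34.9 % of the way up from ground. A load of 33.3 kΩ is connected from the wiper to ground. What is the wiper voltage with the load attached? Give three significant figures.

The wiper splits the pot into (1−α)R = 2.539 kΩ above and αR = 1.361 kΩ below.
Lower section ‖ load = 1.308 kΩ.
V_wiper = 9.90 × 1.308/(2.539 + 1.308) = 3.37 V.

V ≈ 3.37 V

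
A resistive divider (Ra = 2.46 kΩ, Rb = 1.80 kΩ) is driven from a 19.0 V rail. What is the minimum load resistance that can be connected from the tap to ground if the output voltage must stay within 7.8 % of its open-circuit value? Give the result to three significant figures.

R_L(min) ≈ 12.3 kΩ

Output resistance R_th = Ra‖Rb = (2.46 × 1.80)/4.260 = 1.039 kΩ.
The fractional drop is R_th/(R_th + R_L); requiring this ≤ 0.0780 gives R_L ≥ R_th(1/0.0780 − 1) = 1.039 × 11.82 = 12.3 kΩ.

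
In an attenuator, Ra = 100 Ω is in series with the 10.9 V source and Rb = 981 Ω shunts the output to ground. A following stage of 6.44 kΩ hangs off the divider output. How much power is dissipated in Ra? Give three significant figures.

Total resistance from the source is Ra + (Rb‖R_L) = 951.3 Ω, so I = 10.9/951.3 Ω = 11.46 mA.
P = I²·Ra = (11.46 mA)² × 100 Ω = 13.1 mW.

P ≈ 13.1 mW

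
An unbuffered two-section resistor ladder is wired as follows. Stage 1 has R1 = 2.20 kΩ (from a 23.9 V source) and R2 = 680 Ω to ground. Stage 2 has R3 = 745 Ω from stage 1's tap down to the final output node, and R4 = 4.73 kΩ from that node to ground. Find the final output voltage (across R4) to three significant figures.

Stage 2 presents R3+R4 = 5475 Ω as a load on stage 1's tap.
Stage 1's lower leg becomes R2‖(R3+R4) = 604.9 Ω, so V_mid = 23.9 × 604.9/2805 = 5.154 V.
Stage 2 is itself unloaded: V_out = V_mid × R4/(R3+R4) = 5.154 × 4730/5475 = 4.45 V.

V_out ≈ 4.45 V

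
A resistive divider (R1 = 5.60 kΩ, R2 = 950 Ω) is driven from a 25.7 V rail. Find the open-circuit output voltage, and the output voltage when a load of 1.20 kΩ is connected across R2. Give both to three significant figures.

Unloaded: 3.73 V; loaded: 2.22 V

Open-circuit: V = 25.7 × 950/(5600 + 950) = 3.73 V.
With the load, R2 becomes R2‖R_L = 530.2 Ω, so V = 25.7 × 530.2/6130 = 2.22 V.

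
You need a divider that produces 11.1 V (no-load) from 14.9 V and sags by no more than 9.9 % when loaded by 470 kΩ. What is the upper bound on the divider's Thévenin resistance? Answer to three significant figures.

Loading drop = R_th/(R_th + R_L) ≤ 0.0990, so R_th ≤ R_L · ε/(1−ε) = 470 kΩ × 0.0990/0.9010 = 51.6 kΩ.
(Any R1, R2 with R2/(R1+R2) = 0.745 and R1‖R2 ≤ 51.6 kΩ will meet the spec.)

R_th ≤ 51.6 kΩ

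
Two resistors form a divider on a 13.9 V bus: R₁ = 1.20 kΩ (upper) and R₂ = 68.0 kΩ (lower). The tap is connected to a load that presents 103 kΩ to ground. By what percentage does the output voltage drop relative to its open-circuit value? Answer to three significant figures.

The divider's output (Thévenin) resistance is R₁‖R₂ = 1.179 kΩ.
Fractional drop under load = R_th/(R_th + R_L) = 1.179 / (1.179 + 103) = 0.01132.
So the output falls by 1.13 %.

1.13 %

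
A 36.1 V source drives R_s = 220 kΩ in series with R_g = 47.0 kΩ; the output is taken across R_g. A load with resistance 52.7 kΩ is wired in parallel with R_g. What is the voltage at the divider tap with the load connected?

The load sits in parallel with R_g: R_g‖R_L = (47.0 × 52.7) / (47.0 + 52.7) = 24.84 kΩ.
V_out = 36.1 × 24.84 / (220 + 24.84) = 36.1 × 24.84/244.8 = 3.66 V.
(Unloaded it would have been 6.35 V.)

V_out ≈ 3.66 V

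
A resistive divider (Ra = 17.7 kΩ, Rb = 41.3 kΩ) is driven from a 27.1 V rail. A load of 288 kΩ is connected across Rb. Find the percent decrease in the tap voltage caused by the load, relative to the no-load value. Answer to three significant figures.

4.12 %

The divider's output (Thévenin) resistance is Ra‖Rb = 12.39 kΩ.
Fractional drop under load = R_th/(R_th + R_L) = 12.39 / (12.39 + 288) = 0.04125.
So the output falls by 4.12 %.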